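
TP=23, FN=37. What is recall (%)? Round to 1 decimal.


Recall = TP / (TP + FN) * 100
= 23 / (23 + 37)
= 23 / 60
= 0.3833
= 38.3%

38.3


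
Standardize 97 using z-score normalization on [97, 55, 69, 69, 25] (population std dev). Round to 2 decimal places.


Mean = (97 + 55 + 69 + 69 + 25) / 5 = 63.0
Variance = sum((x_i - mean)^2) / n = 547.2
Std = sqrt(547.2) = 23.3923
Z = (x - mean) / std
= (97 - 63.0) / 23.3923
= 34.0 / 23.3923
= 1.45

1.45


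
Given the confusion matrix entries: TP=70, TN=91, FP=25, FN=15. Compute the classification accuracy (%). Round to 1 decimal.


Accuracy = (TP + TN) / (TP + TN + FP + FN) * 100
= (70 + 91) / (70 + 91 + 25 + 15)
= 161 / 201
= 0.801
= 80.1%

80.1


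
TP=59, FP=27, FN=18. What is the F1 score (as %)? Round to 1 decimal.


Precision = TP / (TP + FP) = 59 / 86 = 0.686
Recall = TP / (TP + FN) = 59 / 77 = 0.7662
F1 = 2 * P * R / (P + R)
= 2 * 0.686 * 0.7662 / (0.686 + 0.7662)
= 1.0513 / 1.4523
= 0.7239
As percentage: 72.4%

72.4


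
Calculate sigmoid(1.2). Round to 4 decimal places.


sigmoid(z) = 1 / (1 + exp(-z))
exp(-(1.2)) = exp(-1.2) = 0.3012
1 + 0.3012 = 1.3012
1 / 1.3012 = 0.7685

0.7685


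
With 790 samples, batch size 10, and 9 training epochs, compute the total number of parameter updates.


Iterations per epoch = 790 / 10 = 79
Total updates = iterations_per_epoch * epochs
= 79 * 9
= 711

711


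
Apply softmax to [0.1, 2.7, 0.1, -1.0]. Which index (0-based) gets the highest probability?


Softmax is a monotonic transformation, so it preserves the argmax.
We need to find the index of the maximum logit.
Index 0: 0.1
Index 1: 2.7
Index 2: 0.1
Index 3: -1.0
Maximum logit = 2.7 at index 1

1


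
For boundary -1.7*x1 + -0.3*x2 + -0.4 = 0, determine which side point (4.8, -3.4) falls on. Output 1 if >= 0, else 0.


Compute -1.7 * 4.8 + -0.3 * -3.4 + -0.4
= -8.16 + 1.02 + -0.4
= -7.54
Since -7.54 < 0, the point is on the negative side.

0


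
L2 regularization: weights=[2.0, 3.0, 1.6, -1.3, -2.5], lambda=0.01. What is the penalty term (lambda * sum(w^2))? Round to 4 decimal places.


Squaring each weight:
2.0^2 = 4.0
3.0^2 = 9.0
1.6^2 = 2.56
(-1.3)^2 = 1.69
(-2.5)^2 = 6.25
Sum of squares = 23.5
Penalty = 0.01 * 23.5 = 0.2350

0.2350


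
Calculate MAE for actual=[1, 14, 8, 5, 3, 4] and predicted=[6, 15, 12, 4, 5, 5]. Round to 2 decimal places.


Absolute errors: [5, 1, 4, 1, 2, 1]
Sum of absolute errors = 14
MAE = 14 / 6 = 2.33

2.33


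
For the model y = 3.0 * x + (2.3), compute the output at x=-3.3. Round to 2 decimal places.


y = 3.0 * -3.3 + (2.3)
= -9.9 + (2.3)
= -7.60

-7.60


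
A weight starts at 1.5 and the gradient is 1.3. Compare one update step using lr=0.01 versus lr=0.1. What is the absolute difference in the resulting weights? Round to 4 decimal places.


With lr=0.01: w_new = 1.5 - 0.01 * 1.3 = 1.487
With lr=0.1: w_new = 1.5 - 0.1 * 1.3 = 1.37
Absolute difference = |1.487 - 1.37|
= 0.1170

0.1170


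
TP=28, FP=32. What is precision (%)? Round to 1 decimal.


Precision = TP / (TP + FP) * 100
= 28 / (28 + 32)
= 28 / 60
= 0.4667
= 46.7%

46.7


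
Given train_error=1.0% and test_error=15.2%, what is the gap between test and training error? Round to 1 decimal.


Generalization gap = test_error - train_error
= 15.2 - 1.0
= 14.2%
A large gap suggests overfitting.

14.2


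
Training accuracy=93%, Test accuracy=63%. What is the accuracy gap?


Gap = train_accuracy - test_accuracy
= 93 - 63
= 30%
This large gap strongly indicates overfitting.

30


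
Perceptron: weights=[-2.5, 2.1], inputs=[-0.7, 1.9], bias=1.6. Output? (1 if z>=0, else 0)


z = w . x + b
= -2.5*-0.7 + 2.1*1.9 + 1.6
= 1.75 + 3.99 + 1.6
= 5.74 + 1.6
= 7.34
Since z = 7.34 >= 0, output = 1

1


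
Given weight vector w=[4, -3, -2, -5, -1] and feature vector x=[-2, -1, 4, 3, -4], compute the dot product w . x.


Element-wise products:
4 * -2 = -8
-3 * -1 = 3
-2 * 4 = -8
-5 * 3 = -15
-1 * -4 = 4
Sum = -8 + 3 + -8 + -15 + 4
= -24

-24


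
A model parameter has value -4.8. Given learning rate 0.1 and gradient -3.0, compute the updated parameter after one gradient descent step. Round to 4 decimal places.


w_new = w_old - lr * gradient
= -4.8 - 0.1 * -3.0
= -4.8 - (-0.3)
= -4.5000

-4.5000


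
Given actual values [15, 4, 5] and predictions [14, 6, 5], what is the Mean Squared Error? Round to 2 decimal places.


Differences: [1, -2, 0]
Squared errors: [1, 4, 0]
Sum of squared errors = 5
MSE = 5 / 3 = 1.67

1.67


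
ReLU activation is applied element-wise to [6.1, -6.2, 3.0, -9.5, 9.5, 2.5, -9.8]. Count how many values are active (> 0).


ReLU(x) = max(0, x) for each element:
ReLU(6.1) = 6.1
ReLU(-6.2) = 0
ReLU(3.0) = 3.0
ReLU(-9.5) = 0
ReLU(9.5) = 9.5
ReLU(2.5) = 2.5
ReLU(-9.8) = 0
Active neurons (>0): 4

4


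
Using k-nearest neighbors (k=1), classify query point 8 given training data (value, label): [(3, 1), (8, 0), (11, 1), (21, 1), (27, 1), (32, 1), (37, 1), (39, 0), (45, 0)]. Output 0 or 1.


Distances from query 8:
Point 8 (class 0): distance = 0
K=1 nearest neighbors: classes = [0]
Votes for class 1: 0 / 1
Majority vote => class 0

0


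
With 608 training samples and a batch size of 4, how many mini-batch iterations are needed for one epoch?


Iterations per epoch = dataset_size / batch_size
= 608 / 4
= 152

152


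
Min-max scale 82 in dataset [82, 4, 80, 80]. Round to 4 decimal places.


Min = 4, Max = 82
Range = 82 - 4 = 78
Scaled = (x - min) / (max - min)
= (82 - 4) / 78
= 78 / 78
= 1.0000

1.0000


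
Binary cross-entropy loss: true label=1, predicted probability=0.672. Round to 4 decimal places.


For y=1: Loss = -log(p)
= -log(0.672)
= -(-0.3975)
= 0.3975

0.3975


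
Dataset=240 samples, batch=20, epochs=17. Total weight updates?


Iterations per epoch = 240 / 20 = 12
Total updates = iterations_per_epoch * epochs
= 12 * 17
= 204

204


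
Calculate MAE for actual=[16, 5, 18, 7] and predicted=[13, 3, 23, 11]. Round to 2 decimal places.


Absolute errors: [3, 2, 5, 4]
Sum of absolute errors = 14
MAE = 14 / 4 = 3.50

3.50


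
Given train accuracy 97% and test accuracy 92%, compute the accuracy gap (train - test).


Gap = train_accuracy - test_accuracy
= 97 - 92
= 5%
This moderate gap may indicate mild overfitting.

5


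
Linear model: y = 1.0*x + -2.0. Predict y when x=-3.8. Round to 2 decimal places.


y = 1.0 * -3.8 + (-2.0)
= -3.8 + (-2.0)
= -5.80

-5.80


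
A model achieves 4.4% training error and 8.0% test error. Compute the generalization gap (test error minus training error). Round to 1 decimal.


Generalization gap = test_error - train_error
= 8.0 - 4.4
= 3.6%
A moderate gap.

3.6


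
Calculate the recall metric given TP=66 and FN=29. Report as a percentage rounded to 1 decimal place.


Recall = TP / (TP + FN) * 100
= 66 / (66 + 29)
= 66 / 95
= 0.6947
= 69.5%

69.5


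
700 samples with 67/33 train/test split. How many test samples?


Train samples = 700 * 67% = 469
Test samples = 700 - 469
= 231

231


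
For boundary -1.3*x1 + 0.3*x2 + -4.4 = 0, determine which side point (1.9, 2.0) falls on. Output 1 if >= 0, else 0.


Compute -1.3 * 1.9 + 0.3 * 2.0 + -4.4
= -2.47 + 0.6 + -4.4
= -6.27
Since -6.27 < 0, the point is on the negative side.

0


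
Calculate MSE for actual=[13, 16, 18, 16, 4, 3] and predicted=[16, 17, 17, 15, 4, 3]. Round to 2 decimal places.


Differences: [-3, -1, 1, 1, 0, 0]
Squared errors: [9, 1, 1, 1, 0, 0]
Sum of squared errors = 12
MSE = 12 / 6 = 2.00

2.00


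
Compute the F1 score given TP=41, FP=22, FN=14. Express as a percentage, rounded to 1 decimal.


Precision = TP / (TP + FP) = 41 / 63 = 0.6508
Recall = TP / (TP + FN) = 41 / 55 = 0.7455
F1 = 2 * P * R / (P + R)
= 2 * 0.6508 * 0.7455 / (0.6508 + 0.7455)
= 0.9703 / 1.3962
= 0.6949
As percentage: 69.5%

69.5


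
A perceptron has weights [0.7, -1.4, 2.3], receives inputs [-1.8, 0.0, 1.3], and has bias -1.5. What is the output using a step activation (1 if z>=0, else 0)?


z = w . x + b
= 0.7*-1.8 + -1.4*0.0 + 2.3*1.3 + -1.5
= -1.26 + -0.0 + 2.99 + -1.5
= 1.73 + -1.5
= 0.23
Since z = 0.23 >= 0, output = 1

1


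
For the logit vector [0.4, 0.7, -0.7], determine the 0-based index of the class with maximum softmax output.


Softmax is a monotonic transformation, so it preserves the argmax.
We need to find the index of the maximum logit.
Index 0: 0.4
Index 1: 0.7
Index 2: -0.7
Maximum logit = 0.7 at index 1

1


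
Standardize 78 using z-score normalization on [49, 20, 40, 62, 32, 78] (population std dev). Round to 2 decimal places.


Mean = (49 + 20 + 40 + 62 + 32 + 78) / 6 = 46.8333
Variance = sum((x_i - mean)^2) / n = 365.4722
Std = sqrt(365.4722) = 19.1173
Z = (x - mean) / std
= (78 - 46.8333) / 19.1173
= 31.1667 / 19.1173
= 1.63

1.63


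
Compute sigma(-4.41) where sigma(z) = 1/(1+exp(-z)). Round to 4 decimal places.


sigmoid(z) = 1 / (1 + exp(-z))
exp(-(-4.41)) = exp(4.41) = 82.2695
1 + 82.2695 = 83.2695
1 / 83.2695 = 0.0120

0.0120


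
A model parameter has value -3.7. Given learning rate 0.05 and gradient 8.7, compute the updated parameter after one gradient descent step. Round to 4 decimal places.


w_new = w_old - lr * gradient
= -3.7 - 0.05 * 8.7
= -3.7 - (0.435)
= -4.1350

-4.1350


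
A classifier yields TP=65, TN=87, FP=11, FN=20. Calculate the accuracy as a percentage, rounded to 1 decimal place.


Accuracy = (TP + TN) / (TP + TN + FP + FN) * 100
= (65 + 87) / (65 + 87 + 11 + 20)
= 152 / 183
= 0.8306
= 83.1%

83.1


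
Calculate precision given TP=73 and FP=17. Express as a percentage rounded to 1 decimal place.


Precision = TP / (TP + FP) * 100
= 73 / (73 + 17)
= 73 / 90
= 0.8111
= 81.1%

81.1


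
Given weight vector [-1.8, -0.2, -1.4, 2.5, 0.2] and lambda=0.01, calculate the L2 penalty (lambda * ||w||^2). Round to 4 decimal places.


Squaring each weight:
(-1.8)^2 = 3.24
(-0.2)^2 = 0.04
(-1.4)^2 = 1.96
2.5^2 = 6.25
0.2^2 = 0.04
Sum of squares = 11.53
Penalty = 0.01 * 11.53 = 0.1153

0.1153


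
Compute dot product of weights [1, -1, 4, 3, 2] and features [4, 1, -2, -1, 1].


Element-wise products:
1 * 4 = 4
-1 * 1 = -1
4 * -2 = -8
3 * -1 = -3
2 * 1 = 2
Sum = 4 + -1 + -8 + -3 + 2
= -6

-6


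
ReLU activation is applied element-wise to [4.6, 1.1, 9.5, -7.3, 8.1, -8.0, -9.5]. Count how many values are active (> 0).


ReLU(x) = max(0, x) for each element:
ReLU(4.6) = 4.6
ReLU(1.1) = 1.1
ReLU(9.5) = 9.5
ReLU(-7.3) = 0
ReLU(8.1) = 8.1
ReLU(-8.0) = 0
ReLU(-9.5) = 0
Active neurons (>0): 4

4


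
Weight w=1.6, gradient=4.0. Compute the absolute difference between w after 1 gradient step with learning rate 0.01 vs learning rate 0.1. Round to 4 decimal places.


With lr=0.01: w_new = 1.6 - 0.01 * 4.0 = 1.56
With lr=0.1: w_new = 1.6 - 0.1 * 4.0 = 1.2
Absolute difference = |1.56 - 1.2|
= 0.3600

0.3600


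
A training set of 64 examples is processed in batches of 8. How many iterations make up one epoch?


Iterations per epoch = dataset_size / batch_size
= 64 / 8
= 8

8


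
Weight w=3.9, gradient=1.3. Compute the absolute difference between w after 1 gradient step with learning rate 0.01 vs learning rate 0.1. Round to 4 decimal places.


With lr=0.01: w_new = 3.9 - 0.01 * 1.3 = 3.887
With lr=0.1: w_new = 3.9 - 0.1 * 1.3 = 3.77
Absolute difference = |3.887 - 3.77|
= 0.1170

0.1170


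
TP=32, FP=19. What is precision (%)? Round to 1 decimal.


Precision = TP / (TP + FP) * 100
= 32 / (32 + 19)
= 32 / 51
= 0.6275
= 62.7%

62.7


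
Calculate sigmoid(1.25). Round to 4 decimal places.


sigmoid(z) = 1 / (1 + exp(-z))
exp(-(1.25)) = exp(-1.25) = 0.2865
1 + 0.2865 = 1.2865
1 / 1.2865 = 0.7773

0.7773


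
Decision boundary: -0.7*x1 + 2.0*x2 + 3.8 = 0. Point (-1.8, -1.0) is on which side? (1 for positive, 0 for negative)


Compute -0.7 * -1.8 + 2.0 * -1.0 + 3.8
= 1.26 + -2.0 + 3.8
= 3.06
Since 3.06 >= 0, the point is on the positive side.

1


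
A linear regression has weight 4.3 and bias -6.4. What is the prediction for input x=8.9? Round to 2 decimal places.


y = 4.3 * 8.9 + (-6.4)
= 38.27 + (-6.4)
= 31.87

31.87


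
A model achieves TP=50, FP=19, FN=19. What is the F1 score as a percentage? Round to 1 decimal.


Precision = TP / (TP + FP) = 50 / 69 = 0.7246
Recall = TP / (TP + FN) = 50 / 69 = 0.7246
F1 = 2 * P * R / (P + R)
= 2 * 0.7246 * 0.7246 / (0.7246 + 0.7246)
= 1.0502 / 1.4493
= 0.7246
As percentage: 72.5%

72.5


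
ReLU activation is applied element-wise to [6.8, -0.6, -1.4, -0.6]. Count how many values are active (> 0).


ReLU(x) = max(0, x) for each element:
ReLU(6.8) = 6.8
ReLU(-0.6) = 0
ReLU(-1.4) = 0
ReLU(-0.6) = 0
Active neurons (>0): 1

1


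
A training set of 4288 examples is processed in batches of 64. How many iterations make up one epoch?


Iterations per epoch = dataset_size / batch_size
= 4288 / 64
= 67

67


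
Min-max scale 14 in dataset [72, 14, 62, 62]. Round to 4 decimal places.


Min = 14, Max = 72
Range = 72 - 14 = 58
Scaled = (x - min) / (max - min)
= (14 - 14) / 58
= 0 / 58
= 0.0000

0.0000


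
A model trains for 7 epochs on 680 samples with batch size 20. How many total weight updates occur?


Iterations per epoch = 680 / 20 = 34
Total updates = iterations_per_epoch * epochs
= 34 * 7
= 238

238


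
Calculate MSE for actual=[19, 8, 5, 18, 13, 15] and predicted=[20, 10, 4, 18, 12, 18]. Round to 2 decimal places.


Differences: [-1, -2, 1, 0, 1, -3]
Squared errors: [1, 4, 1, 0, 1, 9]
Sum of squared errors = 16
MSE = 16 / 6 = 2.67

2.67


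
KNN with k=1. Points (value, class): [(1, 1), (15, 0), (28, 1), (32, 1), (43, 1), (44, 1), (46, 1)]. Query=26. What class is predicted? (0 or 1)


Distances from query 26:
Point 28 (class 1): distance = 2
K=1 nearest neighbors: classes = [1]
Votes for class 1: 1 / 1
Majority vote => class 1

1


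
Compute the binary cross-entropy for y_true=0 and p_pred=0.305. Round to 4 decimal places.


For y=0: Loss = -log(1-p)
= -log(1 - 0.305)
= -log(0.695)
= -(-0.3638)
= 0.3638

0.3638


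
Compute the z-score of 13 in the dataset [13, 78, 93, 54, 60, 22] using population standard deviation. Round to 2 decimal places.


Mean = (13 + 78 + 93 + 54 + 60 + 22) / 6 = 53.3333
Variance = sum((x_i - mean)^2) / n = 805.8889
Std = sqrt(805.8889) = 28.3882
Z = (x - mean) / std
= (13 - 53.3333) / 28.3882
= -40.3333 / 28.3882
= -1.42

-1.42


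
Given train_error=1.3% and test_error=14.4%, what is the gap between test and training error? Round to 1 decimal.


Generalization gap = test_error - train_error
= 14.4 - 1.3
= 13.1%
A large gap suggests overfitting.

13.1


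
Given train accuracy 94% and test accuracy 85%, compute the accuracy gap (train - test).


Gap = train_accuracy - test_accuracy
= 94 - 85
= 9%
This moderate gap may indicate mild overfitting.

9


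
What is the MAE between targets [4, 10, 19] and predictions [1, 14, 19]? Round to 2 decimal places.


Absolute errors: [3, 4, 0]
Sum of absolute errors = 7
MAE = 7 / 3 = 2.33

2.33


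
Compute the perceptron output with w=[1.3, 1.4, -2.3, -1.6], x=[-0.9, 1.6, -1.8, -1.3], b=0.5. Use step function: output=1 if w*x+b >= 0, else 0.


z = w . x + b
= 1.3*-0.9 + 1.4*1.6 + -2.3*-1.8 + -1.6*-1.3 + 0.5
= -1.17 + 2.24 + 4.14 + 2.08 + 0.5
= 7.29 + 0.5
= 7.79
Since z = 7.79 >= 0, output = 1

1


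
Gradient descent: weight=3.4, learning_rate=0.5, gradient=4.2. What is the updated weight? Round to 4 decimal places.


w_new = w_old - lr * gradient
= 3.4 - 0.5 * 4.2
= 3.4 - (2.1)
= 1.3000

1.3000


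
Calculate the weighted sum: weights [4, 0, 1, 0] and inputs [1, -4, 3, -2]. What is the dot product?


Element-wise products:
4 * 1 = 4
0 * -4 = 0
1 * 3 = 3
0 * -2 = 0
Sum = 4 + 0 + 3 + 0
= 7

7


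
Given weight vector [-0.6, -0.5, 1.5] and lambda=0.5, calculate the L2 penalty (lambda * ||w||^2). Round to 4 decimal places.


Squaring each weight:
(-0.6)^2 = 0.36
(-0.5)^2 = 0.25
1.5^2 = 2.25
Sum of squares = 2.86
Penalty = 0.5 * 2.86 = 1.4300

1.4300


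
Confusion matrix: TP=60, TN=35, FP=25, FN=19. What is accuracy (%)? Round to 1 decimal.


Accuracy = (TP + TN) / (TP + TN + FP + FN) * 100
= (60 + 35) / (60 + 35 + 25 + 19)
= 95 / 139
= 0.6835
= 68.3%

68.3


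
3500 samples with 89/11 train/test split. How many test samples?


Train samples = 3500 * 89% = 3115
Test samples = 3500 - 3115
= 385

385


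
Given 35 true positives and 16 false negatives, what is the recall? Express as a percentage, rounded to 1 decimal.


Recall = TP / (TP + FN) * 100
= 35 / (35 + 16)
= 35 / 51
= 0.6863
= 68.6%

68.6


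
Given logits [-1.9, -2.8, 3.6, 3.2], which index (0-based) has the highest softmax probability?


Softmax is a monotonic transformation, so it preserves the argmax.
We need to find the index of the maximum logit.
Index 0: -1.9
Index 1: -2.8
Index 2: 3.6
Index 3: 3.2
Maximum logit = 3.6 at index 2

2


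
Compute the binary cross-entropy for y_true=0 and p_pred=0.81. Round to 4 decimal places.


For y=0: Loss = -log(1-p)
= -log(1 - 0.81)
= -log(0.19)
= -(-1.6607)
= 1.6607

1.6607


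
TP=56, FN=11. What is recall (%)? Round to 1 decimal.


Recall = TP / (TP + FN) * 100
= 56 / (56 + 11)
= 56 / 67
= 0.8358
= 83.6%

83.6


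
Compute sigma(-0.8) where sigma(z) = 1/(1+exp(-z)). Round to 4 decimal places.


sigmoid(z) = 1 / (1 + exp(-z))
exp(-(-0.8)) = exp(0.8) = 2.2255
1 + 2.2255 = 3.2255
1 / 3.2255 = 0.3100

0.3100


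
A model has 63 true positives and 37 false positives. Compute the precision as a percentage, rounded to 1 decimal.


Precision = TP / (TP + FP) * 100
= 63 / (63 + 37)
= 63 / 100
= 0.63
= 63.0%

63.0


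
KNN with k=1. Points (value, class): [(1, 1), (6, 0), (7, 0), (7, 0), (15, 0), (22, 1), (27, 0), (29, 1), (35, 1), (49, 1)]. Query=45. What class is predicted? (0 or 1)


Distances from query 45:
Point 49 (class 1): distance = 4
K=1 nearest neighbors: classes = [1]
Votes for class 1: 1 / 1
Majority vote => class 1

1


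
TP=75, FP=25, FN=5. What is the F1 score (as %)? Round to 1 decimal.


Precision = TP / (TP + FP) = 75 / 100 = 0.75
Recall = TP / (TP + FN) = 75 / 80 = 0.9375
F1 = 2 * P * R / (P + R)
= 2 * 0.75 * 0.9375 / (0.75 + 0.9375)
= 1.4062 / 1.6875
= 0.8333
As percentage: 83.3%

83.3


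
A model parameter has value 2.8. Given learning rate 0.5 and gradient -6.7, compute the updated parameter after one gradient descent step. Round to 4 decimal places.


w_new = w_old - lr * gradient
= 2.8 - 0.5 * -6.7
= 2.8 - (-3.35)
= 6.1500

6.1500


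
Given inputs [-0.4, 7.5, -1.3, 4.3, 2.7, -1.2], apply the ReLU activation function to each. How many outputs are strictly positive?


ReLU(x) = max(0, x) for each element:
ReLU(-0.4) = 0
ReLU(7.5) = 7.5
ReLU(-1.3) = 0
ReLU(4.3) = 4.3
ReLU(2.7) = 2.7
ReLU(-1.2) = 0
Active neurons (>0): 3

3


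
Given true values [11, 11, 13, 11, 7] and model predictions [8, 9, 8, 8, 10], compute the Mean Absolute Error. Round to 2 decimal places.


Absolute errors: [3, 2, 5, 3, 3]
Sum of absolute errors = 16
MAE = 16 / 5 = 3.20

3.20


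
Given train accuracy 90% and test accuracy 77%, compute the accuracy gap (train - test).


Gap = train_accuracy - test_accuracy
= 90 - 77
= 13%
This gap suggests the model is overfitting.

13


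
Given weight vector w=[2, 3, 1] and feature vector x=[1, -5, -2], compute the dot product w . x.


Element-wise products:
2 * 1 = 2
3 * -5 = -15
1 * -2 = -2
Sum = 2 + -15 + -2
= -15

-15


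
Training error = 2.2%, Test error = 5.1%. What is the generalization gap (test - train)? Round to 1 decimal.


Generalization gap = test_error - train_error
= 5.1 - 2.2
= 2.9%
A moderate gap.

2.9


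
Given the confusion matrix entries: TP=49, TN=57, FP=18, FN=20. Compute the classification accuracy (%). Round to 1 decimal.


Accuracy = (TP + TN) / (TP + TN + FP + FN) * 100
= (49 + 57) / (49 + 57 + 18 + 20)
= 106 / 144
= 0.7361
= 73.6%

73.6


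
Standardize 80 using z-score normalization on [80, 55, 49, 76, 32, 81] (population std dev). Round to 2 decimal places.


Mean = (80 + 55 + 49 + 76 + 32 + 81) / 6 = 62.1667
Variance = sum((x_i - mean)^2) / n = 333.1389
Std = sqrt(333.1389) = 18.2521
Z = (x - mean) / std
= (80 - 62.1667) / 18.2521
= 17.8333 / 18.2521
= 0.98

0.98


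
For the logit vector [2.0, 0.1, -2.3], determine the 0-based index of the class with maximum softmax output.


Softmax is a monotonic transformation, so it preserves the argmax.
We need to find the index of the maximum logit.
Index 0: 2.0
Index 1: 0.1
Index 2: -2.3
Maximum logit = 2.0 at index 0

0


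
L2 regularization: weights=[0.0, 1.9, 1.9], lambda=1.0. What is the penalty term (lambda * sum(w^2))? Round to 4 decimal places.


Squaring each weight:
0.0^2 = 0.0
1.9^2 = 3.61
1.9^2 = 3.61
Sum of squares = 7.22
Penalty = 1.0 * 7.22 = 7.2200

7.2200


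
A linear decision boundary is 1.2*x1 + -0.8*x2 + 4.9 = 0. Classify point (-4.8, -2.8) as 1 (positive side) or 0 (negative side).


Compute 1.2 * -4.8 + -0.8 * -2.8 + 4.9
= -5.76 + 2.24 + 4.9
= 1.38
Since 1.38 >= 0, the point is on the positive side.

1


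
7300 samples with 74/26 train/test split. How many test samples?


Train samples = 7300 * 74% = 5402
Test samples = 7300 - 5402
= 1898

1898


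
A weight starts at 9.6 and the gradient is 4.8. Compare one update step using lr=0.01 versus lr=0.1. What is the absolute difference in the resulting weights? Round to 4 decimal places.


With lr=0.01: w_new = 9.6 - 0.01 * 4.8 = 9.552
With lr=0.1: w_new = 9.6 - 0.1 * 4.8 = 9.12
Absolute difference = |9.552 - 9.12|
= 0.4320

0.4320


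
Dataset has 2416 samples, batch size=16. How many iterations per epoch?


Iterations per epoch = dataset_size / batch_size
= 2416 / 16
= 151

151


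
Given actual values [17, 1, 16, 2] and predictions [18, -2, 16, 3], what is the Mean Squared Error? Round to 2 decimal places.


Differences: [-1, 3, 0, -1]
Squared errors: [1, 9, 0, 1]
Sum of squared errors = 11
MSE = 11 / 4 = 2.75

2.75


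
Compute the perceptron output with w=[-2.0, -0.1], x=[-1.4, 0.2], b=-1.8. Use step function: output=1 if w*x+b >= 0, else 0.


z = w . x + b
= -2.0*-1.4 + -0.1*0.2 + -1.8
= 2.8 + -0.02 + -1.8
= 2.78 + -1.8
= 0.98
Since z = 0.98 >= 0, output = 1

1


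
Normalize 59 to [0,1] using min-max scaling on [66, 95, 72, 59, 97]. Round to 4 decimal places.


Min = 59, Max = 97
Range = 97 - 59 = 38
Scaled = (x - min) / (max - min)
= (59 - 59) / 38
= 0 / 38
= 0.0000

0.0000


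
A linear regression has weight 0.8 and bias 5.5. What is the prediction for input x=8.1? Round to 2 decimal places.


y = 0.8 * 8.1 + (5.5)
= 6.48 + (5.5)
= 11.98

11.98


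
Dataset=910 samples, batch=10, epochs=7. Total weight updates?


Iterations per epoch = 910 / 10 = 91
Total updates = iterations_per_epoch * epochs
= 91 * 7
= 637

637


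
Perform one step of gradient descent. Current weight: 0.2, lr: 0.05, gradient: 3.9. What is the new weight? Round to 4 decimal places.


w_new = w_old - lr * gradient
= 0.2 - 0.05 * 3.9
= 0.2 - (0.195)
= 0.0050

0.0050


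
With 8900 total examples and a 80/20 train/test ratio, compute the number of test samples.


Train samples = 8900 * 80% = 7120
Test samples = 8900 - 7120
= 1780

1780


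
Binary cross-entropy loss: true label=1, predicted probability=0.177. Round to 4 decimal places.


For y=1: Loss = -log(p)
= -log(0.177)
= -(-1.7316)
= 1.7316

1.7316


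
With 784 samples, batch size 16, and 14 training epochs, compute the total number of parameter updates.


Iterations per epoch = 784 / 16 = 49
Total updates = iterations_per_epoch * epochs
= 49 * 14
= 686

686


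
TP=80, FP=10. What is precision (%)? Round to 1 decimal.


Precision = TP / (TP + FP) * 100
= 80 / (80 + 10)
= 80 / 90
= 0.8889
= 88.9%

88.9


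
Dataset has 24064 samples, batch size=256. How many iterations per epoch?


Iterations per epoch = dataset_size / batch_size
= 24064 / 256
= 94

94


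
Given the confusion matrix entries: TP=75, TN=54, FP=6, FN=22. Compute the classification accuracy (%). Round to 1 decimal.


Accuracy = (TP + TN) / (TP + TN + FP + FN) * 100
= (75 + 54) / (75 + 54 + 6 + 22)
= 129 / 157
= 0.8217
= 82.2%

82.2


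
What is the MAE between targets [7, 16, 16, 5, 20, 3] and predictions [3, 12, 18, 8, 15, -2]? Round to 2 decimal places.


Absolute errors: [4, 4, 2, 3, 5, 5]
Sum of absolute errors = 23
MAE = 23 / 6 = 3.83

3.83


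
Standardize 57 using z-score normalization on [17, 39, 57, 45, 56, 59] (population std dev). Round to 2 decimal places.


Mean = (17 + 39 + 57 + 45 + 56 + 59) / 6 = 45.5
Variance = sum((x_i - mean)^2) / n = 213.25
Std = sqrt(213.25) = 14.6031
Z = (x - mean) / std
= (57 - 45.5) / 14.6031
= 11.5 / 14.6031
= 0.79

0.79


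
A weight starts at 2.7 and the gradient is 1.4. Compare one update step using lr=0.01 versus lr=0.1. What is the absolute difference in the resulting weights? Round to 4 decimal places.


With lr=0.01: w_new = 2.7 - 0.01 * 1.4 = 2.686
With lr=0.1: w_new = 2.7 - 0.1 * 1.4 = 2.56
Absolute difference = |2.686 - 2.56|
= 0.1260

0.1260


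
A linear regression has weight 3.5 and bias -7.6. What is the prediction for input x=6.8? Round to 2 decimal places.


y = 3.5 * 6.8 + (-7.6)
= 23.8 + (-7.6)
= 16.20

16.20


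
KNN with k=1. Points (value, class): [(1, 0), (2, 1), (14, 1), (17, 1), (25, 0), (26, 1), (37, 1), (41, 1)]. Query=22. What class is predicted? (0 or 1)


Distances from query 22:
Point 25 (class 0): distance = 3
K=1 nearest neighbors: classes = [0]
Votes for class 1: 0 / 1
Majority vote => class 0

0


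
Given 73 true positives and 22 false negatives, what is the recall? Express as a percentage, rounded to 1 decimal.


Recall = TP / (TP + FN) * 100
= 73 / (73 + 22)
= 73 / 95
= 0.7684
= 76.8%

76.8


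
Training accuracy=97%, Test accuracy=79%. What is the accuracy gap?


Gap = train_accuracy - test_accuracy
= 97 - 79
= 18%
This gap suggests the model is overfitting.

18


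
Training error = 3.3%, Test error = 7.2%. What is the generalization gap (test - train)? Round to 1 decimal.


Generalization gap = test_error - train_error
= 7.2 - 3.3
= 3.9%
A moderate gap.

3.9


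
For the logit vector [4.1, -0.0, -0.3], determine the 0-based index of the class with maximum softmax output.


Softmax is a monotonic transformation, so it preserves the argmax.
We need to find the index of the maximum logit.
Index 0: 4.1
Index 1: -0.0
Index 2: -0.3
Maximum logit = 4.1 at index 0

0


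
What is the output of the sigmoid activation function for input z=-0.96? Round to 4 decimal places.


sigmoid(z) = 1 / (1 + exp(-z))
exp(-(-0.96)) = exp(0.96) = 2.6117
1 + 2.6117 = 3.6117
1 / 3.6117 = 0.2769

0.2769


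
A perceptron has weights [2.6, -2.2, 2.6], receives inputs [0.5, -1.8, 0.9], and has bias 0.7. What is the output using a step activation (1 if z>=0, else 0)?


z = w . x + b
= 2.6*0.5 + -2.2*-1.8 + 2.6*0.9 + 0.7
= 1.3 + 3.96 + 2.34 + 0.7
= 7.6 + 0.7
= 8.3
Since z = 8.3 >= 0, output = 1

1


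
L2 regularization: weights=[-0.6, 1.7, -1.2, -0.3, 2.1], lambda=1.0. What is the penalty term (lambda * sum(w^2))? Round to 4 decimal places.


Squaring each weight:
(-0.6)^2 = 0.36
1.7^2 = 2.89
(-1.2)^2 = 1.44
(-0.3)^2 = 0.09
2.1^2 = 4.41
Sum of squares = 9.19
Penalty = 1.0 * 9.19 = 9.1900

9.1900


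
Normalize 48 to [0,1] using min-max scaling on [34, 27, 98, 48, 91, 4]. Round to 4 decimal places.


Min = 4, Max = 98
Range = 98 - 4 = 94
Scaled = (x - min) / (max - min)
= (48 - 4) / 94
= 44 / 94
= 0.4681

0.4681


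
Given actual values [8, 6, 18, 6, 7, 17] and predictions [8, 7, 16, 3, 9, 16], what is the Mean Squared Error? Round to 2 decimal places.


Differences: [0, -1, 2, 3, -2, 1]
Squared errors: [0, 1, 4, 9, 4, 1]
Sum of squared errors = 19
MSE = 19 / 6 = 3.17

3.17


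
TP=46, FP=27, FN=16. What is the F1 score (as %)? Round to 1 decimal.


Precision = TP / (TP + FP) = 46 / 73 = 0.6301
Recall = TP / (TP + FN) = 46 / 62 = 0.7419
F1 = 2 * P * R / (P + R)
= 2 * 0.6301 * 0.7419 / (0.6301 + 0.7419)
= 0.935 / 1.3721
= 0.6815
As percentage: 68.1%

68.1


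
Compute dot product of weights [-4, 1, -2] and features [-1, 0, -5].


Element-wise products:
-4 * -1 = 4
1 * 0 = 0
-2 * -5 = 10
Sum = 4 + 0 + 10
= 14

14


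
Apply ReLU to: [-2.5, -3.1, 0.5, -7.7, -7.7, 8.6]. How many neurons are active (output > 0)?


ReLU(x) = max(0, x) for each element:
ReLU(-2.5) = 0
ReLU(-3.1) = 0
ReLU(0.5) = 0.5
ReLU(-7.7) = 0
ReLU(-7.7) = 0
ReLU(8.6) = 8.6
Active neurons (>0): 2

2


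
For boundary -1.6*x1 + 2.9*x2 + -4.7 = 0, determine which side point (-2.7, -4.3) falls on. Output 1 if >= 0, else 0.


Compute -1.6 * -2.7 + 2.9 * -4.3 + -4.7
= 4.32 + -12.47 + -4.7
= -12.85
Since -12.85 < 0, the point is on the negative side.

0


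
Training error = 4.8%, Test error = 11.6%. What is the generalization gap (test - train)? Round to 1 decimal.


Generalization gap = test_error - train_error
= 11.6 - 4.8
= 6.8%
A moderate gap.

6.8


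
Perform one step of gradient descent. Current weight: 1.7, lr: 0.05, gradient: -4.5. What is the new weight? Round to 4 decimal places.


w_new = w_old - lr * gradient
= 1.7 - 0.05 * -4.5
= 1.7 - (-0.225)
= 1.9250

1.9250


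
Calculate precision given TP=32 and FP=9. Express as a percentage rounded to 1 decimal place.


Precision = TP / (TP + FP) * 100
= 32 / (32 + 9)
= 32 / 41
= 0.7805
= 78.0%

78.0


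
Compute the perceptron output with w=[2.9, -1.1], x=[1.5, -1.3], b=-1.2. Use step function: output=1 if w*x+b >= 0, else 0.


z = w . x + b
= 2.9*1.5 + -1.1*-1.3 + -1.2
= 4.35 + 1.43 + -1.2
= 5.78 + -1.2
= 4.58
Since z = 4.58 >= 0, output = 1

1


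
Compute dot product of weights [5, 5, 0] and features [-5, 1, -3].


Element-wise products:
5 * -5 = -25
5 * 1 = 5
0 * -3 = 0
Sum = -25 + 5 + 0
= -20

-20


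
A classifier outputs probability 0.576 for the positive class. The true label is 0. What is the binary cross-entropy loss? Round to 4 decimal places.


For y=0: Loss = -log(1-p)
= -log(1 - 0.576)
= -log(0.424)
= -(-0.858)
= 0.8580

0.8580


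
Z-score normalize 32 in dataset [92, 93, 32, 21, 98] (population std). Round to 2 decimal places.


Mean = (92 + 93 + 32 + 21 + 98) / 5 = 67.2
Variance = sum((x_i - mean)^2) / n = 1120.56
Std = sqrt(1120.56) = 33.4748
Z = (x - mean) / std
= (32 - 67.2) / 33.4748
= -35.2 / 33.4748
= -1.05

-1.05


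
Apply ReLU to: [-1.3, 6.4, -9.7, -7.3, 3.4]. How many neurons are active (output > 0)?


ReLU(x) = max(0, x) for each element:
ReLU(-1.3) = 0
ReLU(6.4) = 6.4
ReLU(-9.7) = 0
ReLU(-7.3) = 0
ReLU(3.4) = 3.4
Active neurons (>0): 2

2


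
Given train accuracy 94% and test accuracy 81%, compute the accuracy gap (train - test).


Gap = train_accuracy - test_accuracy
= 94 - 81
= 13%
This gap suggests the model is overfitting.

13


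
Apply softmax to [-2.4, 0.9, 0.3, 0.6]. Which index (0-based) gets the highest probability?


Softmax is a monotonic transformation, so it preserves the argmax.
We need to find the index of the maximum logit.
Index 0: -2.4
Index 1: 0.9
Index 2: 0.3
Index 3: 0.6
Maximum logit = 0.9 at index 1

1


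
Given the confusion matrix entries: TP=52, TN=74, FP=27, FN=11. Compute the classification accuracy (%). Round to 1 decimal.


Accuracy = (TP + TN) / (TP + TN + FP + FN) * 100
= (52 + 74) / (52 + 74 + 27 + 11)
= 126 / 164
= 0.7683
= 76.8%

76.8


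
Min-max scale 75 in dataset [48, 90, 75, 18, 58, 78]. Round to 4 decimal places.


Min = 18, Max = 90
Range = 90 - 18 = 72
Scaled = (x - min) / (max - min)
= (75 - 18) / 72
= 57 / 72
= 0.7917

0.7917


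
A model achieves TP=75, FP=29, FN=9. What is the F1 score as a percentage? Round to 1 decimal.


Precision = TP / (TP + FP) = 75 / 104 = 0.7212
Recall = TP / (TP + FN) = 75 / 84 = 0.8929
F1 = 2 * P * R / (P + R)
= 2 * 0.7212 * 0.8929 / (0.7212 + 0.8929)
= 1.2878 / 1.614
= 0.7979
As percentage: 79.8%

79.8


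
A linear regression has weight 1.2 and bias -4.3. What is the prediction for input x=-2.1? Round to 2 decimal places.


y = 1.2 * -2.1 + (-4.3)
= -2.52 + (-4.3)
= -6.82

-6.82


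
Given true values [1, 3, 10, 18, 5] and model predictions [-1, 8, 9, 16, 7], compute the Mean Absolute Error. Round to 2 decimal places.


Absolute errors: [2, 5, 1, 2, 2]
Sum of absolute errors = 12
MAE = 12 / 5 = 2.40

2.40


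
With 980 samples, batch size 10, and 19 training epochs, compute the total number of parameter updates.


Iterations per epoch = 980 / 10 = 98
Total updates = iterations_per_epoch * epochs
= 98 * 19
= 1862

1862


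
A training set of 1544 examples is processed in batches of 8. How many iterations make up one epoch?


Iterations per epoch = dataset_size / batch_size
= 1544 / 8
= 193

193


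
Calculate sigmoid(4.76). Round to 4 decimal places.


sigmoid(z) = 1 / (1 + exp(-z))
exp(-(4.76)) = exp(-4.76) = 0.0086
1 + 0.0086 = 1.0086
1 / 1.0086 = 0.9915

0.9915


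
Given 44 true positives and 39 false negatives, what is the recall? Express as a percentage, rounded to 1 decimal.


Recall = TP / (TP + FN) * 100
= 44 / (44 + 39)
= 44 / 83
= 0.5301
= 53.0%

53.0


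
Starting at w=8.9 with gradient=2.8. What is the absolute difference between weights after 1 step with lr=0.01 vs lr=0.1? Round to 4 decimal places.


With lr=0.01: w_new = 8.9 - 0.01 * 2.8 = 8.872
With lr=0.1: w_new = 8.9 - 0.1 * 2.8 = 8.62
Absolute difference = |8.872 - 8.62|
= 0.2520

0.2520


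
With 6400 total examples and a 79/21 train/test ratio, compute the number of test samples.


Train samples = 6400 * 79% = 5056
Test samples = 6400 - 5056
= 1344

1344


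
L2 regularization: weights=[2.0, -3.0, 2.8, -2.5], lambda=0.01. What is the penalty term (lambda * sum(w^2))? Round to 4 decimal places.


Squaring each weight:
2.0^2 = 4.0
(-3.0)^2 = 9.0
2.8^2 = 7.84
(-2.5)^2 = 6.25
Sum of squares = 27.09
Penalty = 0.01 * 27.09 = 0.2709

0.2709


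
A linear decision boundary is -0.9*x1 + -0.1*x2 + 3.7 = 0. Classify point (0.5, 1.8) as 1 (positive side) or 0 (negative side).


Compute -0.9 * 0.5 + -0.1 * 1.8 + 3.7
= -0.45 + -0.18 + 3.7
= 3.07
Since 3.07 >= 0, the point is on the positive side.

1


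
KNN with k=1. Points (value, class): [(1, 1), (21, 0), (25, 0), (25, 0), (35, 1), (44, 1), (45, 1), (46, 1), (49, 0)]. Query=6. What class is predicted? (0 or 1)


Distances from query 6:
Point 1 (class 1): distance = 5
K=1 nearest neighbors: classes = [1]
Votes for class 1: 1 / 1
Majority vote => class 1

1


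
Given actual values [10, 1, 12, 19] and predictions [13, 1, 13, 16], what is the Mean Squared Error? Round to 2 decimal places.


Differences: [-3, 0, -1, 3]
Squared errors: [9, 0, 1, 9]
Sum of squared errors = 19
MSE = 19 / 4 = 4.75

4.75


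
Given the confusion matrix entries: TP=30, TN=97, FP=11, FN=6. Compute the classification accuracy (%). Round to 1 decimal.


Accuracy = (TP + TN) / (TP + TN + FP + FN) * 100
= (30 + 97) / (30 + 97 + 11 + 6)
= 127 / 144
= 0.8819
= 88.2%

88.2


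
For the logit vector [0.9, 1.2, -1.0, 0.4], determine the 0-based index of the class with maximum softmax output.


Softmax is a monotonic transformation, so it preserves the argmax.
We need to find the index of the maximum logit.
Index 0: 0.9
Index 1: 1.2
Index 2: -1.0
Index 3: 0.4
Maximum logit = 1.2 at index 1

1


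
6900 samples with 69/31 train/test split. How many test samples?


Train samples = 6900 * 69% = 4761
Test samples = 6900 - 4761
= 2139

2139


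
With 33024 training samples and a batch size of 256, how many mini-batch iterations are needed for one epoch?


Iterations per epoch = dataset_size / batch_size
= 33024 / 256
= 129

129


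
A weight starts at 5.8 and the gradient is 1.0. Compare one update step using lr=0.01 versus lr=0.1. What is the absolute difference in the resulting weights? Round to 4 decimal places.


With lr=0.01: w_new = 5.8 - 0.01 * 1.0 = 5.79
With lr=0.1: w_new = 5.8 - 0.1 * 1.0 = 5.7
Absolute difference = |5.79 - 5.7|
= 0.0900

0.0900


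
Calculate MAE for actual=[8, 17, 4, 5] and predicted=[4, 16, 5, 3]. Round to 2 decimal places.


Absolute errors: [4, 1, 1, 2]
Sum of absolute errors = 8
MAE = 8 / 4 = 2.00

2.00


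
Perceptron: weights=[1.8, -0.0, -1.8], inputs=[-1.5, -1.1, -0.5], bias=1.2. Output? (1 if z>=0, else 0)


z = w . x + b
= 1.8*-1.5 + -0.0*-1.1 + -1.8*-0.5 + 1.2
= -2.7 + 0.0 + 0.9 + 1.2
= -1.8 + 1.2
= -0.6
Since z = -0.6 < 0, output = 0

0


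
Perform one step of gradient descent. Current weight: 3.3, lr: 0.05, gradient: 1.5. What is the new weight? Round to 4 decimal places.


w_new = w_old - lr * gradient
= 3.3 - 0.05 * 1.5
= 3.3 - (0.075)
= 3.2250

3.2250


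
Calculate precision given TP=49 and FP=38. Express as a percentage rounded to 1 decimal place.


Precision = TP / (TP + FP) * 100
= 49 / (49 + 38)
= 49 / 87
= 0.5632
= 56.3%

56.3


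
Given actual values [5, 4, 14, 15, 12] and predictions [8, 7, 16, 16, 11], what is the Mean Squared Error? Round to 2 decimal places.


Differences: [-3, -3, -2, -1, 1]
Squared errors: [9, 9, 4, 1, 1]
Sum of squared errors = 24
MSE = 24 / 5 = 4.80

4.80


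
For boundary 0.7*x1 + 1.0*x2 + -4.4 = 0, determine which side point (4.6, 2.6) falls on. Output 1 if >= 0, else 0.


Compute 0.7 * 4.6 + 1.0 * 2.6 + -4.4
= 3.22 + 2.6 + -4.4
= 1.42
Since 1.42 >= 0, the point is on the positive side.

1


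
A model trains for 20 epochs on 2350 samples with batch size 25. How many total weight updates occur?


Iterations per epoch = 2350 / 25 = 94
Total updates = iterations_per_epoch * epochs
= 94 * 20
= 1880

1880


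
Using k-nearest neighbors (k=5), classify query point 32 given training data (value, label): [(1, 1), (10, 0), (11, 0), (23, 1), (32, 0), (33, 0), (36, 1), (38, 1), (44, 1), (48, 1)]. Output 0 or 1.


Distances from query 32:
Point 32 (class 0): distance = 0
Point 33 (class 0): distance = 1
Point 36 (class 1): distance = 4
Point 38 (class 1): distance = 6
Point 23 (class 1): distance = 9
K=5 nearest neighbors: classes = [0, 0, 1, 1, 1]
Votes for class 1: 3 / 5
Majority vote => class 1

1


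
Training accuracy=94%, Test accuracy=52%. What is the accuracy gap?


Gap = train_accuracy - test_accuracy
= 94 - 52
= 42%
This large gap strongly indicates overfitting.

42


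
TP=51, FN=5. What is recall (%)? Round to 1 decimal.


Recall = TP / (TP + FN) * 100
= 51 / (51 + 5)
= 51 / 56
= 0.9107
= 91.1%

91.1


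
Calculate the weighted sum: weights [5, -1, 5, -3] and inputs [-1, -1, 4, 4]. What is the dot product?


Element-wise products:
5 * -1 = -5
-1 * -1 = 1
5 * 4 = 20
-3 * 4 = -12
Sum = -5 + 1 + 20 + -12
= 4

4


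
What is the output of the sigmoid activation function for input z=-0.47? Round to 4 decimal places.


sigmoid(z) = 1 / (1 + exp(-z))
exp(-(-0.47)) = exp(0.47) = 1.6
1 + 1.6 = 2.6
1 / 2.6 = 0.3846

0.3846


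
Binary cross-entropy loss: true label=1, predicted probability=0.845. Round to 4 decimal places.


For y=1: Loss = -log(p)
= -log(0.845)
= -(-0.1684)
= 0.1684

0.1684


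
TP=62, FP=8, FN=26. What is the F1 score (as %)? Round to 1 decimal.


Precision = TP / (TP + FP) = 62 / 70 = 0.8857
Recall = TP / (TP + FN) = 62 / 88 = 0.7045
F1 = 2 * P * R / (P + R)
= 2 * 0.8857 * 0.7045 / (0.8857 + 0.7045)
= 1.2481 / 1.5903
= 0.7848
As percentage: 78.5%

78.5


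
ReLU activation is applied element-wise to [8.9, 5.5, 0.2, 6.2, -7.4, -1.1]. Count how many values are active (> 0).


ReLU(x) = max(0, x) for each element:
ReLU(8.9) = 8.9
ReLU(5.5) = 5.5
ReLU(0.2) = 0.2
ReLU(6.2) = 6.2
ReLU(-7.4) = 0
ReLU(-1.1) = 0
Active neurons (>0): 4

4


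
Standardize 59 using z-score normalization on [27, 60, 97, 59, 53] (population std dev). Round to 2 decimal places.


Mean = (27 + 60 + 97 + 59 + 53) / 5 = 59.2
Variance = sum((x_i - mean)^2) / n = 500.96
Std = sqrt(500.96) = 22.3821
Z = (x - mean) / std
= (59 - 59.2) / 22.3821
= -0.2 / 22.3821
= -0.01

-0.01
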